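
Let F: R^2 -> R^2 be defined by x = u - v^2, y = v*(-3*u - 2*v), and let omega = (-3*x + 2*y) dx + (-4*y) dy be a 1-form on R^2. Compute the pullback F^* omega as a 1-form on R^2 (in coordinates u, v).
F^* omega = (-36*u*v^2 - 6*u*v - 3*u - 24*v^3 - v^2) du + (6*v*(-6*u^2 - 10*u*v + u - 5*v^2)) dv

Using F^*(f dg) = (f ∘ F) d(g ∘ F), substitute each coordinate x_i by F_i(u, v) in f_i, and replace dx_i by d F_i = (∂F_i/∂u) du + (∂F_i/∂v) dv.
  For the x component: f_1(F) = -6*u*v - 3*u - v^2; d F_1 = (1) du + (-2*v) dv
  For the y component: f_2(F) = 4*v*(3*u + 2*v); d F_2 = (-3*v) du + (-3*u - 4*v) dv
Combining and collecting du, dv coefficients:
  coeff of du: -36*u*v^2 - 6*u*v - 3*u - 24*v^3 - v^2
  coeff of dv: 6*v*(-6*u^2 - 10*u*v + u - 5*v^2)
F^* omega = (-36*u*v^2 - 6*u*v - 3*u - 24*v^3 - v^2) du + (6*v*(-6*u^2 - 10*u*v + u - 5*v^2)) dv.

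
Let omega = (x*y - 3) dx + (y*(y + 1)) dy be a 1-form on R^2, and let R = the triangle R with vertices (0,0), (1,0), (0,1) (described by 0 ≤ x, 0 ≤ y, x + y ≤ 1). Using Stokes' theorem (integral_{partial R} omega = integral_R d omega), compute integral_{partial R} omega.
integral_(partial R) omega = -1/6

Stokes: integral_partial_R omega = integral_R d omega with d omega = (∂Q/∂x - ∂P/∂y) dx ∧ dy.
  ∂Q/∂x = 0
  ∂P/∂y = x
  integrand = ∂Q/∂x - ∂P/∂y = -x.
Integrating over R: integral_0^1 integral_0^{1-x} (-x) dy dx = -1/6.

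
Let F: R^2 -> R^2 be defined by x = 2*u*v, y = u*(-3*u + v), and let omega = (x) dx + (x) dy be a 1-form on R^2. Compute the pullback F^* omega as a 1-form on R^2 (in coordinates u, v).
F^* omega = (6*u*v*(-2*u + v)) du + (6*u^2*v) dv

Using F^*(f dg) = (f ∘ F) d(g ∘ F), substitute each coordinate x_i by F_i(u, v) in f_i, and replace dx_i by d F_i = (∂F_i/∂u) du + (∂F_i/∂v) dv.
  For the x component: f_1(F) = 2*u*v; d F_1 = (2*v) du + (2*u) dv
  For the y component: f_2(F) = 2*u*v; d F_2 = (-6*u + v) du + (u) dv
Combining and collecting du, dv coefficients:
  coeff of du: 6*u*v*(-2*u + v)
  coeff of dv: 6*u^2*v
F^* omega = (6*u*v*(-2*u + v)) du + (6*u^2*v) dv.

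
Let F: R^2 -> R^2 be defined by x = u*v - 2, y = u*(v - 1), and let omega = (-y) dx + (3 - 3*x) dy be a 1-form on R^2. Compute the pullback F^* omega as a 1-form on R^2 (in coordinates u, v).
F^* omega = (-4*u*v^2 + 4*u*v + 9*v - 9) du + (u*(-4*u*v + u + 9)) dv

Using F^*(f dg) = (f ∘ F) d(g ∘ F), substitute each coordinate x_i by F_i(u, v) in f_i, and replace dx_i by d F_i = (∂F_i/∂u) du + (∂F_i/∂v) dv.
  For the x component: f_1(F) = u*(1 - v); d F_1 = (v) du + (u) dv
  For the y component: f_2(F) = -3*u*v + 9; d F_2 = (v - 1) du + (u) dv
Combining and collecting du, dv coefficients:
  coeff of du: -4*u*v^2 + 4*u*v + 9*v - 9
  coeff of dv: u*(-4*u*v + u + 9)
F^* omega = (-4*u*v^2 + 4*u*v + 9*v - 9) du + (u*(-4*u*v + u + 9)) dv.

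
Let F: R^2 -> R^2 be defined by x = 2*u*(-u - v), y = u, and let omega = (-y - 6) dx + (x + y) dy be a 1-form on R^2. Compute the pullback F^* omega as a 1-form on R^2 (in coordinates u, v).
F^* omega = (2*u^2 + 25*u + 12*v) du + (2*u*(u + 6)) dv

Using F^*(f dg) = (f ∘ F) d(g ∘ F), substitute each coordinate x_i by F_i(u, v) in f_i, and replace dx_i by d F_i = (∂F_i/∂u) du + (∂F_i/∂v) dv.
  For the x component: f_1(F) = -u - 6; d F_1 = (-4*u - 2*v) du + (-2*u) dv
  For the y component: f_2(F) = u*(-2*u - 2*v + 1); d F_2 = (1) du + (0) dv
Combining and collecting du, dv coefficients:
  coeff of du: 2*u^2 + 25*u + 12*v
  coeff of dv: 2*u*(u + 6)
F^* omega = (2*u^2 + 25*u + 12*v) du + (2*u*(u + 6)) dv.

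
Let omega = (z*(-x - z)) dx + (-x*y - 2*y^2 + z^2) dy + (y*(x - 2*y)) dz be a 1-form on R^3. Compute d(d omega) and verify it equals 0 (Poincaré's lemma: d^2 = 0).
d(d omega) = 0

Step 1: d omega = sum_{i<j} (∂f_j/∂x_i - ∂f_i/∂x_j) dx_i ∧ dx_j:
  coeff of dx ∧ dy: -y
  coeff of dx ∧ dz: x + y + 2*z
  coeff of dy ∧ dz: x - 4*y - 2*z
Step 2: Apply d again to each 2-form coefficient. The only possible 3-form in R^3 is dx ∧ dy ∧ dz, with coefficient
  ∂(coeff of dy∧dz)/∂x - ∂(coeff of dx∧dz)/∂y + ∂(coeff of dx∧dy)/∂z
  = ∂/∂x (x - 4*y - 2*z) - ∂/∂y (x + y + 2*z) + ∂/∂z (-y).
Each of these terms simplifies to sums of mixed partials that cancel in pairs. The result is 0 (by equality of mixed partials for smooth functions — Schwarz / Clairaut).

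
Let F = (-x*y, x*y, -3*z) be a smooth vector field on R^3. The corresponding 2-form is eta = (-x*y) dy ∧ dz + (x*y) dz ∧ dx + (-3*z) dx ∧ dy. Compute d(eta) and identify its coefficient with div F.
d(eta) = (x - y - 3) dx ∧ dy ∧ dz; div F = x - y - 3

For a 2-form in R^3 of the form above, applying d gives a 3-form with coefficient ∂P/∂x + ∂Q/∂y + ∂R/∂z:
  ∂P/∂x = -y
  ∂Q/∂y = x
  ∂R/∂z = -3
Sum = x - y - 3, which is exactly div F.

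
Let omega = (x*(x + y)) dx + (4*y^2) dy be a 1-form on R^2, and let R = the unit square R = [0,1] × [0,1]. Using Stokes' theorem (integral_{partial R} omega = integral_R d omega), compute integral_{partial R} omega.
integral_(partial R) omega = -1/2

Stokes: integral_partial_R omega = integral_R d omega with d omega = (∂Q/∂x - ∂P/∂y) dx ∧ dy.
  ∂Q/∂x = 0
  ∂P/∂y = x
  integrand = ∂Q/∂x - ∂P/∂y = -x.
Integrating over R: integral_0^1 integral_0^1 (-x) dx dy = -1/2.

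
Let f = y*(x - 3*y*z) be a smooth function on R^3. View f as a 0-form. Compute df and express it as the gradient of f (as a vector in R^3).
df = (y) dx + (x - 6*y*z) dy + (-3*y^2) dz; grad f = (y, x - 6*y*z, -3*y^2)

For a 0-form f, d f = (∂f/∂x) dx + (∂f/∂y) dy + (∂f/∂z) dz. The components of the vector representation are exactly the entries of grad f in Cartesian coordinates:
  ∂f/∂x = y
  ∂f/∂y = x - 6*y*z
  ∂f/∂z = -3*y^2.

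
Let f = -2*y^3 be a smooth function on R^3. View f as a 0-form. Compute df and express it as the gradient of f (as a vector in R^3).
df = (0) dx + (-6*y^2) dy + (0) dz; grad f = (0, -6*y^2, 0)

For a 0-form f, d f = (∂f/∂x) dx + (∂f/∂y) dy + (∂f/∂z) dz. The components of the vector representation are exactly the entries of grad f in Cartesian coordinates:
  ∂f/∂x = 0
  ∂f/∂y = -6*y^2
  ∂f/∂z = 0.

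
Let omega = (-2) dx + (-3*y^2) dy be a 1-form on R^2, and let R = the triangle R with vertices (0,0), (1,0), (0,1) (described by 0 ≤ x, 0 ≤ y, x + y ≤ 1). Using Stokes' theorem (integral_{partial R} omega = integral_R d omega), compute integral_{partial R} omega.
integral_(partial R) omega = 0

Stokes: integral_partial_R omega = integral_R d omega with d omega = (∂Q/∂x - ∂P/∂y) dx ∧ dy.
  ∂Q/∂x = 0
  ∂P/∂y = 0
  integrand = ∂Q/∂x - ∂P/∂y = 0.
Integrating over R: integral_0^1 integral_0^{1-x} (0) dy dx = 0.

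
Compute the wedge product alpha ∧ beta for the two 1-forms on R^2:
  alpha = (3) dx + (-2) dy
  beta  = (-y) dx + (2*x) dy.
alpha ∧ beta = (6*x - 2*y) dx ∧ dy

Distribute the wedge, using dx_i ∧ dx_j = -dx_j ∧ dx_i and dx_i ∧ dx_i = 0. For each pair (i, j) with i < j, the coefficient of dx_i ∧ dx_j in alpha ∧ beta is (alpha_i * beta_j - alpha_j * beta_i). Collecting: alpha ∧ beta = (6*x - 2*y) dx ∧ dy.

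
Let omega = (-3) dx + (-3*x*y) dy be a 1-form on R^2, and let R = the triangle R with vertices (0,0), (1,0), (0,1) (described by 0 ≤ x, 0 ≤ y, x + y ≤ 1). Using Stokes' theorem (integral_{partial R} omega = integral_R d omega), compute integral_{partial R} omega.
integral_(partial R) omega = -1/2

Stokes: integral_partial_R omega = integral_R d omega with d omega = (∂Q/∂x - ∂P/∂y) dx ∧ dy.
  ∂Q/∂x = -3*y
  ∂P/∂y = 0
  integrand = ∂Q/∂x - ∂P/∂y = -3*y.
Integrating over R: integral_0^1 integral_0^{1-x} (-3*y) dy dx = -1/2.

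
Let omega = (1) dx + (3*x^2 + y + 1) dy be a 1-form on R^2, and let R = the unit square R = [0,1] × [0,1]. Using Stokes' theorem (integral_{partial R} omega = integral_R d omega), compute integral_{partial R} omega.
integral_(partial R) omega = 3

Stokes: integral_partial_R omega = integral_R d omega with d omega = (∂Q/∂x - ∂P/∂y) dx ∧ dy.
  ∂Q/∂x = 6*x
  ∂P/∂y = 0
  integrand = ∂Q/∂x - ∂P/∂y = 6*x.
Integrating over R: integral_0^1 integral_0^1 (6*x) dx dy = 3.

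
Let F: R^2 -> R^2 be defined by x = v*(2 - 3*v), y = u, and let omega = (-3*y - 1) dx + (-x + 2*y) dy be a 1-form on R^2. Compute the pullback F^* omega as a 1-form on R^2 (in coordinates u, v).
F^* omega = (2*u + 3*v^2 - 2*v) du + (18*u*v - 6*u + 6*v - 2) dv

Using F^*(f dg) = (f ∘ F) d(g ∘ F), substitute each coordinate x_i by F_i(u, v) in f_i, and replace dx_i by d F_i = (∂F_i/∂u) du + (∂F_i/∂v) dv.
  For the x component: f_1(F) = -3*u - 1; d F_1 = (0) du + (2 - 6*v) dv
  For the y component: f_2(F) = 2*u + 3*v^2 - 2*v; d F_2 = (1) du + (0) dv
Combining and collecting du, dv coefficients:
  coeff of du: 2*u + 3*v^2 - 2*v
  coeff of dv: 18*u*v - 6*u + 6*v - 2
F^* omega = (2*u + 3*v^2 - 2*v) du + (18*u*v - 6*u + 6*v - 2) dv.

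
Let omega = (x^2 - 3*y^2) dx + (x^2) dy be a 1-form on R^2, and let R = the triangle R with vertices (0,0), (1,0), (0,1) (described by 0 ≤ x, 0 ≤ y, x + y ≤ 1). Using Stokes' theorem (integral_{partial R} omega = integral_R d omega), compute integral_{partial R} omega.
integral_(partial R) omega = 4/3

Stokes: integral_partial_R omega = integral_R d omega with d omega = (∂Q/∂x - ∂P/∂y) dx ∧ dy.
  ∂Q/∂x = 2*x
  ∂P/∂y = -6*y
  integrand = ∂Q/∂x - ∂P/∂y = 2*x + 6*y.
Integrating over R: integral_0^1 integral_0^{1-x} (2*x + 6*y) dy dx = 4/3.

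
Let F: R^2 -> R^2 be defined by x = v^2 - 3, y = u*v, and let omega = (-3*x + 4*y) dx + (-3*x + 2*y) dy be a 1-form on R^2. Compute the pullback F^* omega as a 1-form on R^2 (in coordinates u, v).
F^* omega = (v*(2*u*v - 3*v^2 + 9)) du + (2*u^2*v + 5*u*v^2 + 9*u - 6*v^3 + 18*v) dv

Using F^*(f dg) = (f ∘ F) d(g ∘ F), substitute each coordinate x_i by F_i(u, v) in f_i, and replace dx_i by d F_i = (∂F_i/∂u) du + (∂F_i/∂v) dv.
  For the x component: f_1(F) = 4*u*v - 3*v^2 + 9; d F_1 = (0) du + (2*v) dv
  For the y component: f_2(F) = 2*u*v - 3*v^2 + 9; d F_2 = (v) du + (u) dv
Combining and collecting du, dv coefficients:
  coeff of du: v*(2*u*v - 3*v^2 + 9)
  coeff of dv: 2*u^2*v + 5*u*v^2 + 9*u - 6*v^3 + 18*v
F^* omega = (v*(2*u*v - 3*v^2 + 9)) du + (2*u^2*v + 5*u*v^2 + 9*u - 6*v^3 + 18*v) dv.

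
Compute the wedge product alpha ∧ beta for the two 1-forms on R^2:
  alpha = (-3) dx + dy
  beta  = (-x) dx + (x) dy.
alpha ∧ beta = (-2*x) dx ∧ dy

Distribute the wedge, using dx_i ∧ dx_j = -dx_j ∧ dx_i and dx_i ∧ dx_i = 0. For each pair (i, j) with i < j, the coefficient of dx_i ∧ dx_j in alpha ∧ beta is (alpha_i * beta_j - alpha_j * beta_i). Collecting: alpha ∧ beta = (-2*x) dx ∧ dy.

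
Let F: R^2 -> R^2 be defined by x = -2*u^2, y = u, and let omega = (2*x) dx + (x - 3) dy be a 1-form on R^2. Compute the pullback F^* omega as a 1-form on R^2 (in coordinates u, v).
F^* omega = (16*u^3 - 2*u^2 - 3) du

Using F^*(f dg) = (f ∘ F) d(g ∘ F), substitute each coordinate x_i by F_i(u, v) in f_i, and replace dx_i by d F_i = (∂F_i/∂u) du + (∂F_i/∂v) dv.
  For the x component: f_1(F) = -4*u^2; d F_1 = (-4*u) du + (0) dv
  For the y component: f_2(F) = -2*u^2 - 3; d F_2 = (1) du + (0) dv
Combining and collecting du, dv coefficients:
  coeff of du: 16*u^3 - 2*u^2 - 3
  coeff of dv: 0
F^* omega = (16*u^3 - 2*u^2 - 3) du.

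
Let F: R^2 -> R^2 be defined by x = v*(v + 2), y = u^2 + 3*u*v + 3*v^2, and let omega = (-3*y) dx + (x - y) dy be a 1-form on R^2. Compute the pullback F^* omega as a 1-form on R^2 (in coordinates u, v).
F^* omega = (-2*u^3 - 9*u^2*v - 13*u*v^2 + 4*u*v - 6*v^3 + 6*v^2) du + (-3*u^3 - 21*u^2*v - 6*u^2 - 42*u*v^2 - 12*u*v - 30*v^3 - 6*v^2) dv

Using F^*(f dg) = (f ∘ F) d(g ∘ F), substitute each coordinate x_i by F_i(u, v) in f_i, and replace dx_i by d F_i = (∂F_i/∂u) du + (∂F_i/∂v) dv.
  For the x component: f_1(F) = -3*u^2 - 9*u*v - 9*v^2; d F_1 = (0) du + (2*v + 2) dv
  For the y component: f_2(F) = -u^2 - 3*u*v - 2*v^2 + 2*v; d F_2 = (2*u + 3*v) du + (3*u + 6*v) dv
Combining and collecting du, dv coefficients:
  coeff of du: -2*u^3 - 9*u^2*v - 13*u*v^2 + 4*u*v - 6*v^3 + 6*v^2
  coeff of dv: -3*u^3 - 21*u^2*v - 6*u^2 - 42*u*v^2 - 12*u*v - 30*v^3 - 6*v^2
F^* omega = (-2*u^3 - 9*u^2*v - 13*u*v^2 + 4*u*v - 6*v^3 + 6*v^2) du + (-3*u^3 - 21*u^2*v - 6*u^2 - 42*u*v^2 - 12*u*v - 30*v^3 - 6*v^2) dv.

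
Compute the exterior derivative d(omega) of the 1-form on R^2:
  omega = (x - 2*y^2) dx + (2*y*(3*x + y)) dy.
d(omega) = (10*y) dx ∧ dy

For a 1-form omega = sum_i f_i dx_i, the exterior derivative is
  d(omega) = sum_{i < j} (∂f_j/∂x_i - ∂f_i/∂x_j) dx_i ∧ dx_j.
  coefficient of dx ∧ dy: ∂f_2/∂x - ∂f_1/∂y = ∂(2*y*(3*x + y))/∂x - ∂(x - 2*y^2)/∂y = 10*y
Assembling: d(omega) = (10*y) dx ∧ dy.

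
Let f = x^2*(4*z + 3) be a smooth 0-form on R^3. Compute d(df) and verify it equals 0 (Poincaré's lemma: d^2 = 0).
d(df) = 0

Step 1: df = sum_i (∂f/∂x_i) dx_i = (2*x*(4*z + 3)) dx + (0) dy + (4*x^2) dz.
Step 2: Apply d again. Using the 1-form formula, the coefficient of dx ∧ dy in d(df) is ∂^2 f/∂x ∂y - ∂^2 f/∂y ∂x = (0) - (0) = 0 (equality of mixed partials for smooth f).
Similarly for dx ∧ dz and dy ∧ dz — all coefficients vanish. So d(df) = 0.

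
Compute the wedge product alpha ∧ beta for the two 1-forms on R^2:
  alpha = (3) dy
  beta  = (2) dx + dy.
alpha ∧ beta = (-6) dx ∧ dy

Distribute the wedge, using dx_i ∧ dx_j = -dx_j ∧ dx_i and dx_i ∧ dx_i = 0. For each pair (i, j) with i < j, the coefficient of dx_i ∧ dx_j in alpha ∧ beta is (alpha_i * beta_j - alpha_j * beta_i). Collecting: alpha ∧ beta = (-6) dx ∧ dy.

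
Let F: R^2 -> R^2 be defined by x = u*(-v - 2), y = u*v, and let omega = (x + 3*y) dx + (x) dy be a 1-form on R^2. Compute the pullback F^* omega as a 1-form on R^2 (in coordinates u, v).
F^* omega = (u*(-3*v^2 - 4*v + 4)) du + (-3*u^2*v) dv

Using F^*(f dg) = (f ∘ F) d(g ∘ F), substitute each coordinate x_i by F_i(u, v) in f_i, and replace dx_i by d F_i = (∂F_i/∂u) du + (∂F_i/∂v) dv.
  For the x component: f_1(F) = 2*u*(v - 1); d F_1 = (-v - 2) du + (-u) dv
  For the y component: f_2(F) = u*(-v - 2); d F_2 = (v) du + (u) dv
Combining and collecting du, dv coefficients:
  coeff of du: u*(-3*v^2 - 4*v + 4)
  coeff of dv: -3*u^2*v
F^* omega = (u*(-3*v^2 - 4*v + 4)) du + (-3*u^2*v) dv.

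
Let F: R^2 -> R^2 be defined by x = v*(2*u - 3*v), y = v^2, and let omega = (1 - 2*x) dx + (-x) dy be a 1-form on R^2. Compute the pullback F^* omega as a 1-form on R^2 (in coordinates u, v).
F^* omega = (2*v*(-4*u*v + 6*v^2 + 1)) du + (-8*u^2*v + 32*u*v^2 + 2*u - 30*v^3 - 6*v) dv

Using F^*(f dg) = (f ∘ F) d(g ∘ F), substitute each coordinate x_i by F_i(u, v) in f_i, and replace dx_i by d F_i = (∂F_i/∂u) du + (∂F_i/∂v) dv.
  For the x component: f_1(F) = -4*u*v + 6*v^2 + 1; d F_1 = (2*v) du + (2*u - 6*v) dv
  For the y component: f_2(F) = v*(-2*u + 3*v); d F_2 = (0) du + (2*v) dv
Combining and collecting du, dv coefficients:
  coeff of du: 2*v*(-4*u*v + 6*v^2 + 1)
  coeff of dv: -8*u^2*v + 32*u*v^2 + 2*u - 30*v^3 - 6*v
F^* omega = (2*v*(-4*u*v + 6*v^2 + 1)) du + (-8*u^2*v + 32*u*v^2 + 2*u - 30*v^3 - 6*v) dv.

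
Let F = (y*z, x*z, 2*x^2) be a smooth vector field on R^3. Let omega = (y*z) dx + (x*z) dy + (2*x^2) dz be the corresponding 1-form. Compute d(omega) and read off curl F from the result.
d(omega) = (-x) dy ∧ dz + (-4*x + y) dz ∧ dx + (0) dx ∧ dy; curl F = (-x, -4*x + y, 0)

d omega = sum_{i<j} (∂f_j/∂x_i - ∂f_i/∂x_j) dx_i ∧ dx_j. Under the identification (dy ∧ dz, dz ∧ dx, dx ∧ dy) ↔ (e_x, e_y, e_z), the coefficients are exactly the components of curl F. Compute:
  ∂R/∂y - ∂Q/∂z = (0) - (x) = -x
  ∂P/∂z - ∂R/∂x = (y) - (4*x) = -4*x + y
  ∂Q/∂x - ∂P/∂y = (z) - (z) = 0.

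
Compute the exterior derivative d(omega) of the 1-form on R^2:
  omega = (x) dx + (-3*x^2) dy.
d(omega) = (-6*x) dx ∧ dy

For a 1-form omega = sum_i f_i dx_i, the exterior derivative is
  d(omega) = sum_{i < j} (∂f_j/∂x_i - ∂f_i/∂x_j) dx_i ∧ dx_j.
  coefficient of dx ∧ dy: ∂f_2/∂x - ∂f_1/∂y = ∂(-3*x^2)/∂x - ∂(x)/∂y = -6*x
Assembling: d(omega) = (-6*x) dx ∧ dy.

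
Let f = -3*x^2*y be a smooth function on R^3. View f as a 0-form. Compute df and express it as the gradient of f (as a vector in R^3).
df = (-6*x*y) dx + (-3*x^2) dy + (0) dz; grad f = (-6*x*y, -3*x^2, 0)

For a 0-form f, d f = (∂f/∂x) dx + (∂f/∂y) dy + (∂f/∂z) dz. The components of the vector representation are exactly the entries of grad f in Cartesian coordinates:
  ∂f/∂x = -6*x*y
  ∂f/∂y = -3*x^2
  ∂f/∂z = 0.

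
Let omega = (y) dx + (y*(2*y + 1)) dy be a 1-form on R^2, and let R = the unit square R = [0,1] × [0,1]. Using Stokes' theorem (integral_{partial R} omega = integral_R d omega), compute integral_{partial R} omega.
integral_(partial R) omega = -1

Stokes: integral_partial_R omega = integral_R d omega with d omega = (∂Q/∂x - ∂P/∂y) dx ∧ dy.
  ∂Q/∂x = 0
  ∂P/∂y = 1
  integrand = ∂Q/∂x - ∂P/∂y = -1.
Integrating over R: integral_0^1 integral_0^1 (-1) dx dy = -1.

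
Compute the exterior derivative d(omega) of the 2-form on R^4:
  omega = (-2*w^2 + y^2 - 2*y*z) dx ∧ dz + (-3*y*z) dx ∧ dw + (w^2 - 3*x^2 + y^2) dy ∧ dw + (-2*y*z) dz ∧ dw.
d(omega) = (-2*y + 2*z) dx ∧ dy ∧ dz + (-4*w + 3*y) dx ∧ dz ∧ dw + (-6*x + 3*z) dx ∧ dy ∧ dw + (-2*z) dy ∧ dz ∧ dw

For a 2-form omega = sum_{i<j} g_{ij} dx_i ∧ dx_j, the exterior derivative is
  d(omega) = sum_{i<j} d(g_{ij}) ∧ dx_i ∧ dx_j = sum_{i<j, k} (∂g_{ij}/∂x_k) dx_k ∧ dx_i ∧ dx_j.
Expand each term, using dx_k ∧ dx_i ∧ dx_j = sgn(permutation) dx_{(a)} ∧ dx_{(b)} ∧ dx_{(c)} with (a < b < c) sorted:
  d(-2*w^2 + y^2 - 2*y*z) includes (∂/∂y)(-2*w^2 + y^2 - 2*y*z) dy = (2*y - 2*z) dy, which multiplied by dx ∧ dz gives (-2*y + 2*z) dx ∧ dy ∧ dz
  d(-2*w^2 + y^2 - 2*y*z) includes (∂/∂w)(-2*w^2 + y^2 - 2*y*z) dw = (-4*w) dw, which multiplied by dx ∧ dz gives (-4*w) dx ∧ dz ∧ dw
  d(-3*y*z) includes (∂/∂y)(-3*y*z) dy = (-3*z) dy, which multiplied by dx ∧ dw gives (3*z) dx ∧ dy ∧ dw
  d(-3*y*z) includes (∂/∂z)(-3*y*z) dz = (-3*y) dz, which multiplied by dx ∧ dw gives (3*y) dx ∧ dz ∧ dw
  d(w^2 - 3*x^2 + y^2) includes (∂/∂x)(w^2 - 3*x^2 + y^2) dx = (-6*x) dx, which multiplied by dy ∧ dw gives (-6*x) dx ∧ dy ∧ dw
  d(-2*y*z) includes (∂/∂y)(-2*y*z) dy = (-2*z) dy, which multiplied by dz ∧ dw gives (-2*z) dy ∧ dz ∧ dw
Collecting like 3-forms: d(omega) = (-2*y + 2*z) dx ∧ dy ∧ dz + (-4*w + 3*y) dx ∧ dz ∧ dw + (-6*x + 3*z) dx ∧ dy ∧ dw + (-2*z) dy ∧ dz ∧ dw.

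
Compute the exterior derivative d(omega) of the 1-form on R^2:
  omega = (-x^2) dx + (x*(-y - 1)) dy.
d(omega) = (-y - 1) dx ∧ dy

For a 1-form omega = sum_i f_i dx_i, the exterior derivative is
  d(omega) = sum_{i < j} (∂f_j/∂x_i - ∂f_i/∂x_j) dx_i ∧ dx_j.
  coefficient of dx ∧ dy: ∂f_2/∂x - ∂f_1/∂y = ∂(x*(-y - 1))/∂x - ∂(-x^2)/∂y = -y - 1
Assembling: d(omega) = (-y - 1) dx ∧ dy.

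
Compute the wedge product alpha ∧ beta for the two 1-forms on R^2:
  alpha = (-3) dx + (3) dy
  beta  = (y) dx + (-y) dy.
alpha ∧ beta = 0

Distribute the wedge, using dx_i ∧ dx_j = -dx_j ∧ dx_i and dx_i ∧ dx_i = 0. For each pair (i, j) with i < j, the coefficient of dx_i ∧ dx_j in alpha ∧ beta is (alpha_i * beta_j - alpha_j * beta_i). Collecting: alpha ∧ beta = 0.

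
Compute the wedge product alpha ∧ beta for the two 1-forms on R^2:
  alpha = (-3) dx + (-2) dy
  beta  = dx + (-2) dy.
alpha ∧ beta = (8) dx ∧ dy

Distribute the wedge, using dx_i ∧ dx_j = -dx_j ∧ dx_i and dx_i ∧ dx_i = 0. For each pair (i, j) with i < j, the coefficient of dx_i ∧ dx_j in alpha ∧ beta is (alpha_i * beta_j - alpha_j * beta_i). Collecting: alpha ∧ beta = (8) dx ∧ dy.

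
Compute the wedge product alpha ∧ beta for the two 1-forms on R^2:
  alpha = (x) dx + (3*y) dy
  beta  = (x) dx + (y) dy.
alpha ∧ beta = (-2*x*y) dx ∧ dy

Distribute the wedge, using dx_i ∧ dx_j = -dx_j ∧ dx_i and dx_i ∧ dx_i = 0. For each pair (i, j) with i < j, the coefficient of dx_i ∧ dx_j in alpha ∧ beta is (alpha_i * beta_j - alpha_j * beta_i). Collecting: alpha ∧ beta = (-2*x*y) dx ∧ dy.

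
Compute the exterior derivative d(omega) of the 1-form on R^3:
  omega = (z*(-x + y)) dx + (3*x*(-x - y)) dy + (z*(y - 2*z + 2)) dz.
d(omega) = (-6*x - 3*y - z) dx ∧ dy + (x - y) dx ∧ dz + (z) dy ∧ dz

For a 1-form omega = sum_i f_i dx_i, the exterior derivative is
  d(omega) = sum_{i < j} (∂f_j/∂x_i - ∂f_i/∂x_j) dx_i ∧ dx_j.
  coefficient of dx ∧ dy: ∂f_2/∂x - ∂f_1/∂y = ∂(3*x*(-x - y))/∂x - ∂(z*(-x + y))/∂y = -6*x - 3*y - z
  coefficient of dx ∧ dz: ∂f_3/∂x - ∂f_1/∂z = ∂(z*(y - 2*z + 2))/∂x - ∂(z*(-x + y))/∂z = x - y
  coefficient of dy ∧ dz: ∂f_3/∂y - ∂f_2/∂z = ∂(z*(y - 2*z + 2))/∂y - ∂(3*x*(-x - y))/∂z = z
Assembling: d(omega) = (-6*x - 3*y - z) dx ∧ dy + (x - y) dx ∧ dz + (z) dy ∧ dz.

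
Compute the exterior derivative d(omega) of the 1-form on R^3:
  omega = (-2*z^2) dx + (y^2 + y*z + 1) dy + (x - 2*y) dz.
d(omega) = (4*z + 1) dx ∧ dz + (-y - 2) dy ∧ dz

For a 1-form omega = sum_i f_i dx_i, the exterior derivative is
  d(omega) = sum_{i < j} (∂f_j/∂x_i - ∂f_i/∂x_j) dx_i ∧ dx_j.
  coefficient of dx ∧ dz: ∂f_3/∂x - ∂f_1/∂z = ∂(x - 2*y)/∂x - ∂(-2*z^2)/∂z = 4*z + 1
  coefficient of dy ∧ dz: ∂f_3/∂y - ∂f_2/∂z = ∂(x - 2*y)/∂y - ∂(y^2 + y*z + 1)/∂z = -y - 2
Assembling: d(omega) = (4*z + 1) dx ∧ dz + (-y - 2) dy ∧ dz.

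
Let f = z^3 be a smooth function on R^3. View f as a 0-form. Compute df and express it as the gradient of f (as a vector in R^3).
df = (0) dx + (0) dy + (3*z^2) dz; grad f = (0, 0, 3*z^2)

For a 0-form f, d f = (∂f/∂x) dx + (∂f/∂y) dy + (∂f/∂z) dz. The components of the vector representation are exactly the entries of grad f in Cartesian coordinates:
  ∂f/∂x = 0
  ∂f/∂y = 0
  ∂f/∂z = 3*z^2.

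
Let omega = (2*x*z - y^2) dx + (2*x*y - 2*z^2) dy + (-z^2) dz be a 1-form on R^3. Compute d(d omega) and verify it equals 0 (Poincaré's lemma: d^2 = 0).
d(d omega) = 0

Step 1: d omega = sum_{i<j} (∂f_j/∂x_i - ∂f_i/∂x_j) dx_i ∧ dx_j:
  coeff of dx ∧ dy: 4*y
  coeff of dx ∧ dz: -2*x
  coeff of dy ∧ dz: 4*z
Step 2: Apply d again to each 2-form coefficient. The only possible 3-form in R^3 is dx ∧ dy ∧ dz, with coefficient
  ∂(coeff of dy∧dz)/∂x - ∂(coeff of dx∧dz)/∂y + ∂(coeff of dx∧dy)/∂z
  = ∂/∂x (4*z) - ∂/∂y (-2*x) + ∂/∂z (4*y).
Each of these terms simplifies to sums of mixed partials that cancel in pairs. The result is 0 (by equality of mixed partials for smooth functions — Schwarz / Clairaut).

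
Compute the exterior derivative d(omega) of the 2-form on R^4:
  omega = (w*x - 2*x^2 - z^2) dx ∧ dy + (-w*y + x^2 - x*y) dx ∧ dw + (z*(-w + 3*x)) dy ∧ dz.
d(omega) = (z) dx ∧ dy ∧ dz + (w + 2*x) dx ∧ dy ∧ dw + (-z) dy ∧ dz ∧ dw

For a 2-form omega = sum_{i<j} g_{ij} dx_i ∧ dx_j, the exterior derivative is
  d(omega) = sum_{i<j} d(g_{ij}) ∧ dx_i ∧ dx_j = sum_{i<j, k} (∂g_{ij}/∂x_k) dx_k ∧ dx_i ∧ dx_j.
Expand each term, using dx_k ∧ dx_i ∧ dx_j = sgn(permutation) dx_{(a)} ∧ dx_{(b)} ∧ dx_{(c)} with (a < b < c) sorted:
  d(w*x - 2*x^2 - z^2) includes (∂/∂z)(w*x - 2*x^2 - z^2) dz = (-2*z) dz, which multiplied by dx ∧ dy gives (-2*z) dx ∧ dy ∧ dz
  d(w*x - 2*x^2 - z^2) includes (∂/∂w)(w*x - 2*x^2 - z^2) dw = (x) dw, which multiplied by dx ∧ dy gives (x) dx ∧ dy ∧ dw
  d(-w*y + x^2 - x*y) includes (∂/∂y)(-w*y + x^2 - x*y) dy = (-w - x) dy, which multiplied by dx ∧ dw gives (w + x) dx ∧ dy ∧ dw
  d(z*(-w + 3*x)) includes (∂/∂x)(z*(-w + 3*x)) dx = (3*z) dx, which multiplied by dy ∧ dz gives (3*z) dx ∧ dy ∧ dz
  d(z*(-w + 3*x)) includes (∂/∂w)(z*(-w + 3*x)) dw = (-z) dw, which multiplied by dy ∧ dz gives (-z) dy ∧ dz ∧ dw
Collecting like 3-forms: d(omega) = (z) dx ∧ dy ∧ dz + (w + 2*x) dx ∧ dy ∧ dw + (-z) dy ∧ dz ∧ dw.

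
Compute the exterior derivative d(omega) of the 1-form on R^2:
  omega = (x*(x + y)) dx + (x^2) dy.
d(omega) = (x) dx ∧ dy

For a 1-form omega = sum_i f_i dx_i, the exterior derivative is
  d(omega) = sum_{i < j} (∂f_j/∂x_i - ∂f_i/∂x_j) dx_i ∧ dx_j.
  coefficient of dx ∧ dy: ∂f_2/∂x - ∂f_1/∂y = ∂(x^2)/∂x - ∂(x*(x + y))/∂y = x
Assembling: d(omega) = (x) dx ∧ dy.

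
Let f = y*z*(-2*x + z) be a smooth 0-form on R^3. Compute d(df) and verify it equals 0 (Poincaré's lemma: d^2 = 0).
d(df) = 0

Step 1: df = sum_i (∂f/∂x_i) dx_i = (-2*y*z) dx + (z*(-2*x + z)) dy + (2*y*(-x + z)) dz.
Step 2: Apply d again. Using the 1-form formula, the coefficient of dx ∧ dy in d(df) is ∂^2 f/∂x ∂y - ∂^2 f/∂y ∂x = (-2*z) - (-2*z) = 0 (equality of mixed partials for smooth f).
Similarly for dx ∧ dz and dy ∧ dz — all coefficients vanish. So d(df) = 0.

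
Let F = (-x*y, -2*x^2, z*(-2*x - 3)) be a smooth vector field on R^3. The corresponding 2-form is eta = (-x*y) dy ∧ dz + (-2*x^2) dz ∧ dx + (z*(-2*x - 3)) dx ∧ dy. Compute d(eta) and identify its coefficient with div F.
d(eta) = (-2*x - y - 3) dx ∧ dy ∧ dz; div F = -2*x - y - 3

For a 2-form in R^3 of the form above, applying d gives a 3-form with coefficient ∂P/∂x + ∂Q/∂y + ∂R/∂z:
  ∂P/∂x = -y
  ∂Q/∂y = 0
  ∂R/∂z = -2*x - 3
Sum = -2*x - y - 3, which is exactly div F.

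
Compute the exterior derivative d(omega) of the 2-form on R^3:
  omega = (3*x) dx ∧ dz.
d(omega) = 0

For a 2-form omega = sum_{i<j} g_{ij} dx_i ∧ dx_j, the exterior derivative is
  d(omega) = sum_{i<j} d(g_{ij}) ∧ dx_i ∧ dx_j = sum_{i<j, k} (∂g_{ij}/∂x_k) dx_k ∧ dx_i ∧ dx_j.
Expand each term, using dx_k ∧ dx_i ∧ dx_j = sgn(permutation) dx_{(a)} ∧ dx_{(b)} ∧ dx_{(c)} with (a < b < c) sorted:

Collecting like 3-forms: d(omega) = 0.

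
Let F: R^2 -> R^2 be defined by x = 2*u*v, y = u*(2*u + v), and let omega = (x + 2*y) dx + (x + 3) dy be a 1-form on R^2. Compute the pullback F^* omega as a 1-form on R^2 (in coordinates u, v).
F^* omega = (16*u^2*v + 10*u*v^2 + 12*u + 3*v) du + (u*(8*u^2 + 10*u*v + 3)) dv

Using F^*(f dg) = (f ∘ F) d(g ∘ F), substitute each coordinate x_i by F_i(u, v) in f_i, and replace dx_i by d F_i = (∂F_i/∂u) du + (∂F_i/∂v) dv.
  For the x component: f_1(F) = 4*u*(u + v); d F_1 = (2*v) du + (2*u) dv
  For the y component: f_2(F) = 2*u*v + 3; d F_2 = (4*u + v) du + (u) dv
Combining and collecting du, dv coefficients:
  coeff of du: 16*u^2*v + 10*u*v^2 + 12*u + 3*v
  coeff of dv: u*(8*u^2 + 10*u*v + 3)
F^* omega = (16*u^2*v + 10*u*v^2 + 12*u + 3*v) du + (u*(8*u^2 + 10*u*v + 3)) dv.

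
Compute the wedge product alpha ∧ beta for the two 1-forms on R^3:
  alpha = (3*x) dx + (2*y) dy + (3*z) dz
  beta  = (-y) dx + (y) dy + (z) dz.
alpha ∧ beta = (y*(3*x + 2*y)) dx ∧ dy + (3*z*(x + y)) dx ∧ dz + (-y*z) dy ∧ dz

Distribute the wedge, using dx_i ∧ dx_j = -dx_j ∧ dx_i and dx_i ∧ dx_i = 0. For each pair (i, j) with i < j, the coefficient of dx_i ∧ dx_j in alpha ∧ beta is (alpha_i * beta_j - alpha_j * beta_i). Collecting: alpha ∧ beta = (y*(3*x + 2*y)) dx ∧ dy + (3*z*(x + y)) dx ∧ dz + (-y*z) dy ∧ dz.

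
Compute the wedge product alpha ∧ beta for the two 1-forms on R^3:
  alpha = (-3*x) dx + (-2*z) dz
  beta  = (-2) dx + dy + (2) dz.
alpha ∧ beta = (-3*x) dx ∧ dy + (-6*x - 4*z) dx ∧ dz + (2*z) dy ∧ dz

Distribute the wedge, using dx_i ∧ dx_j = -dx_j ∧ dx_i and dx_i ∧ dx_i = 0. For each pair (i, j) with i < j, the coefficient of dx_i ∧ dx_j in alpha ∧ beta is (alpha_i * beta_j - alpha_j * beta_i). Collecting: alpha ∧ beta = (-3*x) dx ∧ dy + (-6*x - 4*z) dx ∧ dz + (2*z) dy ∧ dz.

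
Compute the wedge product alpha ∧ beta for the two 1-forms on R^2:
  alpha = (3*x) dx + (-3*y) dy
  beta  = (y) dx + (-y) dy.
alpha ∧ beta = (3*y*(-x + y)) dx ∧ dy

Distribute the wedge, using dx_i ∧ dx_j = -dx_j ∧ dx_i and dx_i ∧ dx_i = 0. For each pair (i, j) with i < j, the coefficient of dx_i ∧ dx_j in alpha ∧ beta is (alpha_i * beta_j - alpha_j * beta_i). Collecting: alpha ∧ beta = (3*y*(-x + y)) dx ∧ dy.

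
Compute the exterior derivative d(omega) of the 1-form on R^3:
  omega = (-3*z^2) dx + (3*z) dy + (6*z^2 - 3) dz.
d(omega) = (6*z) dx ∧ dz + (-3) dy ∧ dz

For a 1-form omega = sum_i f_i dx_i, the exterior derivative is
  d(omega) = sum_{i < j} (∂f_j/∂x_i - ∂f_i/∂x_j) dx_i ∧ dx_j.
  coefficient of dx ∧ dz: ∂f_3/∂x - ∂f_1/∂z = ∂(6*z^2 - 3)/∂x - ∂(-3*z^2)/∂z = 6*z
  coefficient of dy ∧ dz: ∂f_3/∂y - ∂f_2/∂z = ∂(6*z^2 - 3)/∂y - ∂(3*z)/∂z = -3
Assembling: d(omega) = (6*z) dx ∧ dz + (-3) dy ∧ dz.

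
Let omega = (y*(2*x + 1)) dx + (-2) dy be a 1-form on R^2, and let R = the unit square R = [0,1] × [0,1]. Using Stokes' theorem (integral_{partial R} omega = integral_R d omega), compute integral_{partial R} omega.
integral_(partial R) omega = -2

Stokes: integral_partial_R omega = integral_R d omega with d omega = (∂Q/∂x - ∂P/∂y) dx ∧ dy.
  ∂Q/∂x = 0
  ∂P/∂y = 2*x + 1
  integrand = ∂Q/∂x - ∂P/∂y = -2*x - 1.
Integrating over R: integral_0^1 integral_0^1 (-2*x - 1) dx dy = -2.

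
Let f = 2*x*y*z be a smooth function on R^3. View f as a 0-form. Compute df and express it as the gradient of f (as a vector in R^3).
df = (2*y*z) dx + (2*x*z) dy + (2*x*y) dz; grad f = (2*y*z, 2*x*z, 2*x*y)

For a 0-form f, d f = (∂f/∂x) dx + (∂f/∂y) dy + (∂f/∂z) dz. The components of the vector representation are exactly the entries of grad f in Cartesian coordinates:
  ∂f/∂x = 2*y*z
  ∂f/∂y = 2*x*z
  ∂f/∂z = 2*x*y.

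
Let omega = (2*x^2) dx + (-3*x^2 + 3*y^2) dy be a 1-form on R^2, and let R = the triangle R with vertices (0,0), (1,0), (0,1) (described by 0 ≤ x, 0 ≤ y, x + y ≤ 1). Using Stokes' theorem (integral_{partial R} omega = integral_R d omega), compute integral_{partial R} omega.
integral_(partial R) omega = -1

Stokes: integral_partial_R omega = integral_R d omega with d omega = (∂Q/∂x - ∂P/∂y) dx ∧ dy.
  ∂Q/∂x = -6*x
  ∂P/∂y = 0
  integrand = ∂Q/∂x - ∂P/∂y = -6*x.
Integrating over R: integral_0^1 integral_0^{1-x} (-6*x) dy dx = -1.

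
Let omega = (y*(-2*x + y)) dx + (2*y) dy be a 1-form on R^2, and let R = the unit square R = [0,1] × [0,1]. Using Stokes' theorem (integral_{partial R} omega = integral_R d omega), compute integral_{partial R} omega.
integral_(partial R) omega = 0

Stokes: integral_partial_R omega = integral_R d omega with d omega = (∂Q/∂x - ∂P/∂y) dx ∧ dy.
  ∂Q/∂x = 0
  ∂P/∂y = -2*x + 2*y
  integrand = ∂Q/∂x - ∂P/∂y = 2*x - 2*y.
Integrating over R: integral_0^1 integral_0^1 (2*x - 2*y) dx dy = 0.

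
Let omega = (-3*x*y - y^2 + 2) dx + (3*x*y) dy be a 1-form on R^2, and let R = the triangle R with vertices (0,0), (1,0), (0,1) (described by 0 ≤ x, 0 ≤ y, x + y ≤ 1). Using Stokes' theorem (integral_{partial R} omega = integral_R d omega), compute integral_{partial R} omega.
integral_(partial R) omega = 4/3

Stokes: integral_partial_R omega = integral_R d omega with d omega = (∂Q/∂x - ∂P/∂y) dx ∧ dy.
  ∂Q/∂x = 3*y
  ∂P/∂y = -3*x - 2*y
  integrand = ∂Q/∂x - ∂P/∂y = 3*x + 5*y.
Integrating over R: integral_0^1 integral_0^{1-x} (3*x + 5*y) dy dx = 4/3.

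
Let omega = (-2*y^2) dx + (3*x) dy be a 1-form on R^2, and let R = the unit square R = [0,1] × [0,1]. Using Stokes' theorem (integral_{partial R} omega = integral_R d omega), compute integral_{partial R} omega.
integral_(partial R) omega = 5

Stokes: integral_partial_R omega = integral_R d omega with d omega = (∂Q/∂x - ∂P/∂y) dx ∧ dy.
  ∂Q/∂x = 3
  ∂P/∂y = -4*y
  integrand = ∂Q/∂x - ∂P/∂y = 4*y + 3.
Integrating over R: integral_0^1 integral_0^1 (4*y + 3) dx dy = 5.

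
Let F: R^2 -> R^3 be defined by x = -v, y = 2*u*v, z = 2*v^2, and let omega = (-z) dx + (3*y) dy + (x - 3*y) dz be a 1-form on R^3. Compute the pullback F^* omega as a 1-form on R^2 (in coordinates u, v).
F^* omega = (12*u*v^2) du + (2*v*(6*u^2 - 12*u*v - v)) dv

Using F^*(f dg) = (f ∘ F) d(g ∘ F), substitute each coordinate x_i by F_i(u, v) in f_i, and replace dx_i by d F_i = (∂F_i/∂u) du + (∂F_i/∂v) dv.
  For the x component: f_1(F) = -2*v^2; d F_1 = (0) du + (-1) dv
  For the y component: f_2(F) = 6*u*v; d F_2 = (2*v) du + (2*u) dv
  For the z component: f_3(F) = v*(-6*u - 1); d F_3 = (0) du + (4*v) dv
Combining and collecting du, dv coefficients:
  coeff of du: 12*u*v^2
  coeff of dv: 2*v*(6*u^2 - 12*u*v - v)
F^* omega = (12*u*v^2) du + (2*v*(6*u^2 - 12*u*v - v)) dv.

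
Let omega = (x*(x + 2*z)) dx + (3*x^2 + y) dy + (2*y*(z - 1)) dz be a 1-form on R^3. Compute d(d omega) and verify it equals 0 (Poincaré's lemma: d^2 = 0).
d(d omega) = 0

Step 1: d omega = sum_{i<j} (∂f_j/∂x_i - ∂f_i/∂x_j) dx_i ∧ dx_j:
  coeff of dx ∧ dy: 6*x
  coeff of dx ∧ dz: -2*x
  coeff of dy ∧ dz: 2*z - 2
Step 2: Apply d again to each 2-form coefficient. The only possible 3-form in R^3 is dx ∧ dy ∧ dz, with coefficient
  ∂(coeff of dy∧dz)/∂x - ∂(coeff of dx∧dz)/∂y + ∂(coeff of dx∧dy)/∂z
  = ∂/∂x (2*z - 2) - ∂/∂y (-2*x) + ∂/∂z (6*x).
Each of these terms simplifies to sums of mixed partials that cancel in pairs. The result is 0 (by equality of mixed partials for smooth functions — Schwarz / Clairaut).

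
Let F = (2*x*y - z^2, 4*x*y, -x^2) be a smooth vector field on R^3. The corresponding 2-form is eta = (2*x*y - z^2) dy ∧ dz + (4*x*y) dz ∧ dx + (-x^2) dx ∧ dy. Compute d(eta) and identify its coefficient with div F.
d(eta) = (4*x + 2*y) dx ∧ dy ∧ dz; div F = 4*x + 2*y

For a 2-form in R^3 of the form above, applying d gives a 3-form with coefficient ∂P/∂x + ∂Q/∂y + ∂R/∂z:
  ∂P/∂x = 2*y
  ∂Q/∂y = 4*x
  ∂R/∂z = 0
Sum = 4*x + 2*y, which is exactly div F.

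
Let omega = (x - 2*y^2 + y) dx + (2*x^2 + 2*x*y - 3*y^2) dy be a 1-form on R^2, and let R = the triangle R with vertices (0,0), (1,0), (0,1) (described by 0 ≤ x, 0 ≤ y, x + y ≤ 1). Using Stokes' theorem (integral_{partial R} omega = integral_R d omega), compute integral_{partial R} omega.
integral_(partial R) omega = 7/6

Stokes: integral_partial_R omega = integral_R d omega with d omega = (∂Q/∂x - ∂P/∂y) dx ∧ dy.
  ∂Q/∂x = 4*x + 2*y
  ∂P/∂y = 1 - 4*y
  integrand = ∂Q/∂x - ∂P/∂y = 4*x + 6*y - 1.
Integrating over R: integral_0^1 integral_0^{1-x} (4*x + 6*y - 1) dy dx = 7/6.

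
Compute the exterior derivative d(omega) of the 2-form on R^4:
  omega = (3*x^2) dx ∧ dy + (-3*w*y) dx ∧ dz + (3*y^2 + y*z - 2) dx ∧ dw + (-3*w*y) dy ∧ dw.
d(omega) = (3*w) dx ∧ dy ∧ dz + (-4*y) dx ∧ dz ∧ dw + (-6*y - z) dx ∧ dy ∧ dw

For a 2-form omega = sum_{i<j} g_{ij} dx_i ∧ dx_j, the exterior derivative is
  d(omega) = sum_{i<j} d(g_{ij}) ∧ dx_i ∧ dx_j = sum_{i<j, k} (∂g_{ij}/∂x_k) dx_k ∧ dx_i ∧ dx_j.
Expand each term, using dx_k ∧ dx_i ∧ dx_j = sgn(permutation) dx_{(a)} ∧ dx_{(b)} ∧ dx_{(c)} with (a < b < c) sorted:
  d(-3*w*y) includes (∂/∂y)(-3*w*y) dy = (-3*w) dy, which multiplied by dx ∧ dz gives (3*w) dx ∧ dy ∧ dz
  d(-3*w*y) includes (∂/∂w)(-3*w*y) dw = (-3*y) dw, which multiplied by dx ∧ dz gives (-3*y) dx ∧ dz ∧ dw
  d(3*y^2 + y*z - 2) includes (∂/∂y)(3*y^2 + y*z - 2) dy = (6*y + z) dy, which multiplied by dx ∧ dw gives (-6*y - z) dx ∧ dy ∧ dw
  d(3*y^2 + y*z - 2) includes (∂/∂z)(3*y^2 + y*z - 2) dz = (y) dz, which multiplied by dx ∧ dw gives (-y) dx ∧ dz ∧ dw
Collecting like 3-forms: d(omega) = (3*w) dx ∧ dy ∧ dz + (-4*y) dx ∧ dz ∧ dw + (-6*y - z) dx ∧ dy ∧ dw.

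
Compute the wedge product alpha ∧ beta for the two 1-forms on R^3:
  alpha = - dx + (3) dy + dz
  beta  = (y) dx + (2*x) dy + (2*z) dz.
alpha ∧ beta = (-2*x - 3*y) dx ∧ dy + (-y - 2*z) dx ∧ dz + (-2*x + 6*z) dy ∧ dz

Distribute the wedge, using dx_i ∧ dx_j = -dx_j ∧ dx_i and dx_i ∧ dx_i = 0. For each pair (i, j) with i < j, the coefficient of dx_i ∧ dx_j in alpha ∧ beta is (alpha_i * beta_j - alpha_j * beta_i). Collecting: alpha ∧ beta = (-2*x - 3*y) dx ∧ dy + (-y - 2*z) dx ∧ dz + (-2*x + 6*z) dy ∧ dz.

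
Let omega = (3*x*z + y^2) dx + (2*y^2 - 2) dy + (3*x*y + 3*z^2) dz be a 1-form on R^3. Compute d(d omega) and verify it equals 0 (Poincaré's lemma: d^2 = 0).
d(d omega) = 0

Step 1: d omega = sum_{i<j} (∂f_j/∂x_i - ∂f_i/∂x_j) dx_i ∧ dx_j:
  coeff of dx ∧ dy: -2*y
  coeff of dx ∧ dz: -3*x + 3*y
  coeff of dy ∧ dz: 3*x
Step 2: Apply d again to each 2-form coefficient. The only possible 3-form in R^3 is dx ∧ dy ∧ dz, with coefficient
  ∂(coeff of dy∧dz)/∂x - ∂(coeff of dx∧dz)/∂y + ∂(coeff of dx∧dy)/∂z
  = ∂/∂x (3*x) - ∂/∂y (-3*x + 3*y) + ∂/∂z (-2*y).
Each of these terms simplifies to sums of mixed partials that cancel in pairs. The result is 0 (by equality of mixed partials for smooth functions — Schwarz / Clairaut).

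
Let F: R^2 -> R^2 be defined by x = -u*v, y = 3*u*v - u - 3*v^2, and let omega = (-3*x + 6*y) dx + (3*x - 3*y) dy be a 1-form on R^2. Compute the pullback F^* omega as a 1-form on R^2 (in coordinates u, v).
F^* omega = (-57*u*v^2 + 27*u*v - 3*u + 45*v^3 - 9*v^2) du + (-57*u^2*v + 15*u^2 + 117*u*v^2 - 18*u*v - 54*v^3) dv

Using F^*(f dg) = (f ∘ F) d(g ∘ F), substitute each coordinate x_i by F_i(u, v) in f_i, and replace dx_i by d F_i = (∂F_i/∂u) du + (∂F_i/∂v) dv.
  For the x component: f_1(F) = 21*u*v - 6*u - 18*v^2; d F_1 = (-v) du + (-u) dv
  For the y component: f_2(F) = -12*u*v + 3*u + 9*v^2; d F_2 = (3*v - 1) du + (3*u - 6*v) dv
Combining and collecting du, dv coefficients:
  coeff of du: -57*u*v^2 + 27*u*v - 3*u + 45*v^3 - 9*v^2
  coeff of dv: -57*u^2*v + 15*u^2 + 117*u*v^2 - 18*u*v - 54*v^3
F^* omega = (-57*u*v^2 + 27*u*v - 3*u + 45*v^3 - 9*v^2) du + (-57*u^2*v + 15*u^2 + 117*u*v^2 - 18*u*v - 54*v^3) dv.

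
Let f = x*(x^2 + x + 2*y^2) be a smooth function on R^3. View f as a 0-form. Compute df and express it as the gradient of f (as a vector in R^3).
df = (3*x^2 + 2*x + 2*y^2) dx + (4*x*y) dy + (0) dz; grad f = (3*x^2 + 2*x + 2*y^2, 4*x*y, 0)

For a 0-form f, d f = (∂f/∂x) dx + (∂f/∂y) dy + (∂f/∂z) dz. The components of the vector representation are exactly the entries of grad f in Cartesian coordinates:
  ∂f/∂x = 3*x^2 + 2*x + 2*y^2
  ∂f/∂y = 4*x*y
  ∂f/∂z = 0.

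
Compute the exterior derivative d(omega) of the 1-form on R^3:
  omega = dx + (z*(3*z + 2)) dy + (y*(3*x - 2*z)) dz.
d(omega) = (3*y) dx ∧ dz + (3*x - 8*z - 2) dy ∧ dz

For a 1-form omega = sum_i f_i dx_i, the exterior derivative is
  d(omega) = sum_{i < j} (∂f_j/∂x_i - ∂f_i/∂x_j) dx_i ∧ dx_j.
  coefficient of dx ∧ dz: ∂f_3/∂x - ∂f_1/∂z = ∂(y*(3*x - 2*z))/∂x - ∂(1)/∂z = 3*y
  coefficient of dy ∧ dz: ∂f_3/∂y - ∂f_2/∂z = ∂(y*(3*x - 2*z))/∂y - ∂(z*(3*z + 2))/∂z = 3*x - 8*z - 2
Assembling: d(omega) = (3*y) dx ∧ dz + (3*x - 8*z - 2) dy ∧ dz.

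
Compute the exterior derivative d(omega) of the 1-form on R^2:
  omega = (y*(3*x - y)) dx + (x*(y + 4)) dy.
d(omega) = (-3*x + 3*y + 4) dx ∧ dy

For a 1-form omega = sum_i f_i dx_i, the exterior derivative is
  d(omega) = sum_{i < j} (∂f_j/∂x_i - ∂f_i/∂x_j) dx_i ∧ dx_j.
  coefficient of dx ∧ dy: ∂f_2/∂x - ∂f_1/∂y = ∂(x*(y + 4))/∂x - ∂(y*(3*x - y))/∂y = -3*x + 3*y + 4
Assembling: d(omega) = (-3*x + 3*y + 4) dx ∧ dy.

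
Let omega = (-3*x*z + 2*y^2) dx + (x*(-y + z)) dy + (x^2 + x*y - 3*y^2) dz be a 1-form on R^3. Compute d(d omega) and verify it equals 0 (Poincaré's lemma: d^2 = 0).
d(d omega) = 0

Step 1: d omega = sum_{i<j} (∂f_j/∂x_i - ∂f_i/∂x_j) dx_i ∧ dx_j:
  coeff of dx ∧ dy: -5*y + z
  coeff of dx ∧ dz: 5*x + y
  coeff of dy ∧ dz: -6*y
Step 2: Apply d again to each 2-form coefficient. The only possible 3-form in R^3 is dx ∧ dy ∧ dz, with coefficient
  ∂(coeff of dy∧dz)/∂x - ∂(coeff of dx∧dz)/∂y + ∂(coeff of dx∧dy)/∂z
  = ∂/∂x (-6*y) - ∂/∂y (5*x + y) + ∂/∂z (-5*y + z).
Each of these terms simplifies to sums of mixed partials that cancel in pairs. The result is 0 (by equality of mixed partials for smooth functions — Schwarz / Clairaut).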